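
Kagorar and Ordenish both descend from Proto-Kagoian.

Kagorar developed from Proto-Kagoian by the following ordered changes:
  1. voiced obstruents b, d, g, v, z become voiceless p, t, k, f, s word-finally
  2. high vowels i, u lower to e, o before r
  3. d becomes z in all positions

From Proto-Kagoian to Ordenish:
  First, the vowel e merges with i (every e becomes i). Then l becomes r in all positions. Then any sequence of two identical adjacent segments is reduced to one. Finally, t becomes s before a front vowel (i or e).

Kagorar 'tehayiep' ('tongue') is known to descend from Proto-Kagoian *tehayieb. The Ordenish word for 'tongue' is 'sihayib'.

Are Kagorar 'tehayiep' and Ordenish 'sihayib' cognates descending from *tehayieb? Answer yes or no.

yes

Derive the expected Ordenish reflex of *tehayieb:
Ordenish: *tehayieb > tihayiib > tihayib > sihayib  (by vowel merger, degemination, palatalisation)
Ordenish 'sihayib' matches the regular reflex exactly, so the pair is cognate.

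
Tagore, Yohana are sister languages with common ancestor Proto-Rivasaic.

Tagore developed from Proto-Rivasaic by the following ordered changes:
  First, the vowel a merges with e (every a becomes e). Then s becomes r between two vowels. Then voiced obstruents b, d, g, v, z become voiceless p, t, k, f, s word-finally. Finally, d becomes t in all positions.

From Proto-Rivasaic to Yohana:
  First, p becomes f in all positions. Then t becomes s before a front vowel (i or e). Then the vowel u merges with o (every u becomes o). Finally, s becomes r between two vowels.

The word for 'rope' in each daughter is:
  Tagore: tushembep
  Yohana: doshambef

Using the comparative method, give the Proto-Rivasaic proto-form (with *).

Position 9: Tagore has p, Yohana has f. Taking the neighbouring segments as reconstructed: Tagore p could go back to *p or *b; Yohana f could go back to *p or *f — the one source consistent with every daughter is *p.
Position 1: Tagore has t, Yohana has d. Yohana preserves d here (none of its changes turn any other segment into d), so the proto-segment is *d.
This points to *dushambep. Verify forward in each daughter:
Tagore: *dushambep
  dushambep → dushembep   [vowel merger]
  dushembep (rule 2 does not apply)
  dushembep (rule 3 does not apply)
  dushembep → tushembep   [unconditioned shift]
  giving Tagore tushembep.
Yohana: *dushambep
  dushambep → dushambef   [unconditioned shift]
  dushambef (rule 2 does not apply)
  dushambef → doshambef   [vowel merger]
  doshambef (rule 4 does not apply)
  giving Yohana doshambef.
*dushambep is the unique common source.

*dushambep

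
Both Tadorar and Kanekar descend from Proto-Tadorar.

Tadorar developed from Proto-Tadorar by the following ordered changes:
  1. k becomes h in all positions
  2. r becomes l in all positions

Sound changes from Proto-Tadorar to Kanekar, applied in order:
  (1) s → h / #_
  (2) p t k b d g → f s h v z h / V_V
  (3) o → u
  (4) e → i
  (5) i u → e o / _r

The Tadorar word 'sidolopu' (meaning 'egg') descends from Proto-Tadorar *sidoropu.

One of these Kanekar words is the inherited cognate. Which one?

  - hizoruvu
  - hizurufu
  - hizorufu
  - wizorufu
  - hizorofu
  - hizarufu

hizorufu

Kanekar: *sidoropu > hidoropu > hizorofu > hizurufu > hizorufu  (by debuccalisation, intervocalic lenition, vowel merger, pre-rhotic lowering)
Among the options, 'hizorufu' alone shows every Kanekar change applied in order.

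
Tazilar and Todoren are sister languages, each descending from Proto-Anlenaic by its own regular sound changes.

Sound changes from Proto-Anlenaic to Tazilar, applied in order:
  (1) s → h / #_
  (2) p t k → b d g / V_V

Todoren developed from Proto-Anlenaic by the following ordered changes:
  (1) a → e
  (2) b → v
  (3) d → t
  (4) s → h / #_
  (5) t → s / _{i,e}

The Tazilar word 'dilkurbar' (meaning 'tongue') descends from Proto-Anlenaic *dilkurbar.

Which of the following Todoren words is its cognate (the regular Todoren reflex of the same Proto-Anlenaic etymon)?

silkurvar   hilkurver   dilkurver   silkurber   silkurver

Todoren: *dilkurbar
  dilkurbar → dilkurber   [vowel merger]
  dilkurber → dilkurver   [unconditioned shift]
  dilkurver → tilkurver   [unconditioned shift]
  tilkurver (rule 4 does not apply)
  tilkurver → silkurver   [palatalisation]
  giving Todoren silkurver.
The other candidates each miss or misapply at least one Todoren change.

silkurver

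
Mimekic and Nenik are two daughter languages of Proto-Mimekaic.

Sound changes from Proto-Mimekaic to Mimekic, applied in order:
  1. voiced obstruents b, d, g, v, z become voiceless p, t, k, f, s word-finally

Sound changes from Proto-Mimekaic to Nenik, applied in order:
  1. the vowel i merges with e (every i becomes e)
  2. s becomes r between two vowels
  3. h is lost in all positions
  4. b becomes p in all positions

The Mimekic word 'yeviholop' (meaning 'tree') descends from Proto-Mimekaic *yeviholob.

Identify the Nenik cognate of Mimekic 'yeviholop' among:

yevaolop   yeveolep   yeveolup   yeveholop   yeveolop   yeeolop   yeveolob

Nenik: start from *yeviholob.
  rule 1 (vowel merger): yeviholob → yeveholob
  rule 2: no change — yeveholob
  rule 3 (h-loss): yeveholob → yeveolob
  rule 4 (unconditioned shift): yeveolob → yeveolop
  ⇒ Nenik yeveolop

yeveolop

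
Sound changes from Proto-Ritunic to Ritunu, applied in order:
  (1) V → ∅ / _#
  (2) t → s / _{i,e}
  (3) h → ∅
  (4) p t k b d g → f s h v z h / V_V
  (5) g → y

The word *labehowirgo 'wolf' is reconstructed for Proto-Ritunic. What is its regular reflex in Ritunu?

Ritunu: *labehowirgo > labehowirg > labeowirg > laveowirg > laveowiry  (by apocope, h-loss, intervocalic lenition, unconditioned shift)

laveowiry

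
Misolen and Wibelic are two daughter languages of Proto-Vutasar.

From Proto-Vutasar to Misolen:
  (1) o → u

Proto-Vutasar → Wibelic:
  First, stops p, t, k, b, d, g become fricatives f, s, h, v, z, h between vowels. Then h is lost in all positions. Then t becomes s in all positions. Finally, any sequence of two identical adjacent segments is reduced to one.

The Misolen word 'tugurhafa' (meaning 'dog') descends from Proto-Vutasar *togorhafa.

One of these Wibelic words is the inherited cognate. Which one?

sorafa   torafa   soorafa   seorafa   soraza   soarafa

sorafa

Wibelic: *togorhafa
  togorhafa → tohorhafa   [intervocalic lenition]
  tohorhafa → toorafa   [h-loss]
  toorafa → soorafa   [unconditioned shift]
  soorafa → sorafa   [degemination]
  giving Wibelic sorafa.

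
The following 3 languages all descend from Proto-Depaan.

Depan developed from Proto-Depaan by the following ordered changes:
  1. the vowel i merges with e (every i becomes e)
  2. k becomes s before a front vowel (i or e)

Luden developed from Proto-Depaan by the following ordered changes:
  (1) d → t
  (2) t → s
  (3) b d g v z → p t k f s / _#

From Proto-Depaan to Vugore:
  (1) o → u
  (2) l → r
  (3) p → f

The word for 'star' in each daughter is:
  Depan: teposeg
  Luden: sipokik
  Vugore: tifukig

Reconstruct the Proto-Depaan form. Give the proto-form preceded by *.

*tipokig

Position 7: Depan has g, Luden has k, Vugore has g. Depan preserves g here (none of its changes turn any other segment into g), so the proto-segment is *g.
Position 5: Depan has s, Luden has k, Vugore has k. Vugore preserves k here (none of its changes turn any other segment into k), so the proto-segment is *k.
Continuing position by position gives *tipokig; check it forward:
Depan: start from *tipokig.
  rule 1 (vowel merger): tipokig → tepokeg
  rule 2 (palatalisation): tepokeg → teposeg
  ⇒ Depan teposeg
Luden: *tipokig > sipokig > sipokik  (by unconditioned shift, final devoicing)
Vugore: *tipokig
  tipokig → tipukig   [vowel merger]
  tipukig (rule 2 does not apply)
  tipukig → tifukig   [unconditioned shift]
  giving Vugore tifukig.
Only *tipokig yields all of Depan teposeg, Luden sipokik, Vugore tifukig.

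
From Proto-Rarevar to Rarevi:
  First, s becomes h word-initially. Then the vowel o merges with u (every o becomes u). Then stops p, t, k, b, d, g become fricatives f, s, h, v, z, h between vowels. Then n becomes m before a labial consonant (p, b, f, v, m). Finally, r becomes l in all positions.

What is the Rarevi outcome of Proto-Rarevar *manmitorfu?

Rarevi: start from *manmitorfu.
  rule 1: no change — manmitorfu
  rule 2 (vowel merger): manmitorfu → manmiturfu
  rule 3 (intervocalic lenition): manmiturfu → manmisurfu
  rule 4 (nasal place assimilation): manmisurfu → mammisurfu
  rule 5 (unconditioned shift): mammisurfu → mammisulfu
  ⇒ Rarevi mammisulfu

mammisulfu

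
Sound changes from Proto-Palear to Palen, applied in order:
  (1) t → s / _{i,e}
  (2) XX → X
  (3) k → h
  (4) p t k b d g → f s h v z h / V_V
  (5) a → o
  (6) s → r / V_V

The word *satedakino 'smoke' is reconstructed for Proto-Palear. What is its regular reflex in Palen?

sorezohino

Palen: start from *satedakino.
  rule 1 (palatalisation): satedakino → sasedakino
  rule 2: no change — sasedakino
  rule 3 (unconditioned shift): sasedakino → sasedahino
  rule 4 (intervocalic lenition): sasedahino → sasezahino
  rule 5 (vowel merger): sasezahino → sosezohino
  rule 6 (rhotacism): sosezohino → sorezohino
  ⇒ Palen sorezohino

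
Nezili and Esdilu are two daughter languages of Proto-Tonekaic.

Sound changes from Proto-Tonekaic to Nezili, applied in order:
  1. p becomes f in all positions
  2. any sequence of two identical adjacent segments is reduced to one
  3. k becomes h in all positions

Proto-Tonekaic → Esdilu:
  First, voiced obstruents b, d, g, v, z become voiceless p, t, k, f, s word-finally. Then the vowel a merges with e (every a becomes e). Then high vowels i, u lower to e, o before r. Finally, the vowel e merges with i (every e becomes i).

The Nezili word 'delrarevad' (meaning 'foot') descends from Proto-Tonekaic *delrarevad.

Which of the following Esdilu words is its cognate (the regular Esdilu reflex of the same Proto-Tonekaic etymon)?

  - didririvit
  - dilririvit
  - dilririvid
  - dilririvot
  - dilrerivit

Esdilu: *delrarevad
  delrarevad → delrarevat   [final devoicing]
  delrarevat → delrerevet   [vowel merger]
  delrerevet (rule 3 does not apply)
  delrerevet → dilririvit   [vowel merger]
  giving Esdilu dilririvit.
The other candidates each miss or misapply at least one Esdilu change.

dilririvit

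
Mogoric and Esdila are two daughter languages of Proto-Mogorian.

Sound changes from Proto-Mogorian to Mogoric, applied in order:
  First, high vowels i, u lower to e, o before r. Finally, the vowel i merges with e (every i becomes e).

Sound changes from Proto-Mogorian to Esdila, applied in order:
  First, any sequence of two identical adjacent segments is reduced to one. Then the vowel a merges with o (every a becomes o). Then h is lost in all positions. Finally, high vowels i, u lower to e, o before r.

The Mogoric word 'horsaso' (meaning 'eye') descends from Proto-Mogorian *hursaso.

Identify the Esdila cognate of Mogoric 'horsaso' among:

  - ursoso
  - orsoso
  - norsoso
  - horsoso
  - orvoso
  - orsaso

orsoso

Esdila: *hursaso > hursoso > ursoso > orsoso  (by vowel merger, h-loss, pre-rhotic lowering)
The other candidates each miss or misapply at least one Esdila change.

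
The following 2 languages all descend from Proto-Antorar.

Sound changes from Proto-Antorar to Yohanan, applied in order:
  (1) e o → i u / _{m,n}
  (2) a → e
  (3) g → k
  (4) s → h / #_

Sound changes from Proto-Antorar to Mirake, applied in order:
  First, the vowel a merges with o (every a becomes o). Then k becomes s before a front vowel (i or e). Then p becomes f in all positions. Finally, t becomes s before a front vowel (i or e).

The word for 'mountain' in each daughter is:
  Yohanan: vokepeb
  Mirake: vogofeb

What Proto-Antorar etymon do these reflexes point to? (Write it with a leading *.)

Position 5: Yohanan has p, Mirake has f. Yohanan preserves p here (none of its changes turn any other segment into p), so the proto-segment is *p.
Position 3: Yohanan has k, Mirake has g. Mirake preserves g here (none of its changes turn any other segment into g), so the proto-segment is *g.
Verify the candidate proto-form against each daughter:
Yohanan: *vogapeb > vogepeb > vokepeb  (by vowel merger, unconditioned shift)
Mirake: *vogapeb
  vogapeb → vogopeb   [vowel merger]
  vogopeb (rule 2 does not apply)
  vogopeb → vogofeb   [unconditioned shift]
  vogofeb (rule 4 does not apply)
  giving Mirake vogofeb.
Only *vogapeb yields all of Yohanan vokepeb, Mirake vogofeb.

*vogapeb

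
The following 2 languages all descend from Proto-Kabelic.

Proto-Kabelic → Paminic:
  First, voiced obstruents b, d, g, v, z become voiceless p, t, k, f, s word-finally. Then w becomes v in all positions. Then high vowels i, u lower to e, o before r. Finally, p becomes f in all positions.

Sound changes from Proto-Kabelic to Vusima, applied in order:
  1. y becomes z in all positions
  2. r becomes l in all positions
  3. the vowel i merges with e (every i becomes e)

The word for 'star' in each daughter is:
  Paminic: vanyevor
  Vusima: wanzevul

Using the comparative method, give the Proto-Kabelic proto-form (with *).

*wanyevur

Position 8: Paminic has r, Vusima has l. Paminic preserves r here (none of its changes turn any other segment into r), so the proto-segment is *r.
Position 4: Paminic has y, Vusima has z. Paminic preserves y here (none of its changes turn any other segment into y), so the proto-segment is *y.
Verify the candidate proto-form against each daughter:
Paminic: start from *wanyevur.
  rule 1: no change — wanyevur
  rule 2 (unconditioned shift): wanyevur → vanyevur
  rule 3 (pre-rhotic lowering): vanyevur → vanyevor
  rule 4: no change — vanyevor
  ⇒ Paminic vanyevor
Vusima: *wanyevur > wanzevur > wanzevul  (by unconditioned shift, unconditioned shift)
No other proto-form is consistent with every reflex, so the reconstruction is *wanyevur.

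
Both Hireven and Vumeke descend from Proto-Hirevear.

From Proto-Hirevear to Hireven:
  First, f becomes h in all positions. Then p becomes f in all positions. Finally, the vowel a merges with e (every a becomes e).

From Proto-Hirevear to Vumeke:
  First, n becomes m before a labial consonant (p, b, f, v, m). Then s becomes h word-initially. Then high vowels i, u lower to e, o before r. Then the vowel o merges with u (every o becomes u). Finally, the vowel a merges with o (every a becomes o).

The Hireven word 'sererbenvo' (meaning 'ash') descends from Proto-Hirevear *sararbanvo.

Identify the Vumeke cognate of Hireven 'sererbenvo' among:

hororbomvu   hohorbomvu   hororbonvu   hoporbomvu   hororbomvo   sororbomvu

Vumeke: start from *sararbanvo.
  rule 1 (nasal place assimilation): sararbanvo → sararbamvo
  rule 2 (debuccalisation): sararbamvo → hararbamvo
  rule 3: no change — hararbamvo
  rule 4 (vowel merger): hararbamvo → hararbamvu
  rule 5 (vowel merger): hararbamvu → hororbomvu
  ⇒ Vumeke hororbomvu
The other candidates each miss or misapply at least one Vumeke change.

hororbomvu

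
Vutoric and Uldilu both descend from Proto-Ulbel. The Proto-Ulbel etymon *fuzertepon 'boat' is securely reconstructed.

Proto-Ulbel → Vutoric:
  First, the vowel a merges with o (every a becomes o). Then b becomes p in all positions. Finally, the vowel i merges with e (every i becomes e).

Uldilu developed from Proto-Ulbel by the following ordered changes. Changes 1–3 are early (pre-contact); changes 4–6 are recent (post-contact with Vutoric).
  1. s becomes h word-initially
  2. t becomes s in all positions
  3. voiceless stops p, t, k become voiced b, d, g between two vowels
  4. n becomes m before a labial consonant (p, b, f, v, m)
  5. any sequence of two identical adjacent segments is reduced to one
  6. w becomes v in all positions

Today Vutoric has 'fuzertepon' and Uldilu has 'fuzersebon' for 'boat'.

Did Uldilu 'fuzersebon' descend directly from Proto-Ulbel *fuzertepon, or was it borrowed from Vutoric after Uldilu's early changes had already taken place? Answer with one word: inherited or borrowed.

If inherited, *fuzertepon would pass through all of Uldilu's changes:
Uldilu: *fuzertepon
  fuzertepon (rule 1 does not apply)
  fuzertepon → fuzersepon   [unconditioned shift]
  fuzersepon → fuzersebon   [intervocalic voicing]
  fuzersebon (rule 4 does not apply)
  fuzersebon (rule 5 does not apply)
  fuzersebon (rule 6 does not apply)
  giving Uldilu fuzersebon.
If borrowed from Vutoric 'fuzertepon' after the early changes, it would undergo only the recent ones:
  rule 4 (nasal place assimilation): no change (fuzertepon)
  rule 5 (degemination): no change (fuzertepon)
  rule 6 (unconditioned shift): no change (fuzertepon)
  ⇒ as a loan: fuzertepon
Uldilu 'fuzersebon' matches the inherited outcome exactly, so it is an inherited cognate, not a loan.

inherited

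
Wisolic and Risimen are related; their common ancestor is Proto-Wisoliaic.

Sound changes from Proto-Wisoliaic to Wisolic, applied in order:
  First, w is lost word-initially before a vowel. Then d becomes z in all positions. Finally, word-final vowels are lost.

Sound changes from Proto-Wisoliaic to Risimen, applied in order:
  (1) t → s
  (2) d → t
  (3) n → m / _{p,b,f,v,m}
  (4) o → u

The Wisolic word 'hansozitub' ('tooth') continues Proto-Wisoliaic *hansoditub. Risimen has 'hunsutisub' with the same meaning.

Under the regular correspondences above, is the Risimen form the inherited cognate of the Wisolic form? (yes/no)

Derive the expected Risimen reflex of *hansoditub:
Risimen: start from *hansoditub.
  rule 1 (unconditioned shift): hansoditub → hansodisub
  rule 2 (unconditioned shift): hansodisub → hansotisub
  rule 3: no change — hansotisub
  rule 4 (vowel merger): hansotisub → hansutisub
  ⇒ Risimen hansutisub
The regular Risimen reflex would be 'hansutisub', but the attested form is 'hunsutisub'. The correspondence is irregular, so they are not cognates (the Risimen form has a different source).

no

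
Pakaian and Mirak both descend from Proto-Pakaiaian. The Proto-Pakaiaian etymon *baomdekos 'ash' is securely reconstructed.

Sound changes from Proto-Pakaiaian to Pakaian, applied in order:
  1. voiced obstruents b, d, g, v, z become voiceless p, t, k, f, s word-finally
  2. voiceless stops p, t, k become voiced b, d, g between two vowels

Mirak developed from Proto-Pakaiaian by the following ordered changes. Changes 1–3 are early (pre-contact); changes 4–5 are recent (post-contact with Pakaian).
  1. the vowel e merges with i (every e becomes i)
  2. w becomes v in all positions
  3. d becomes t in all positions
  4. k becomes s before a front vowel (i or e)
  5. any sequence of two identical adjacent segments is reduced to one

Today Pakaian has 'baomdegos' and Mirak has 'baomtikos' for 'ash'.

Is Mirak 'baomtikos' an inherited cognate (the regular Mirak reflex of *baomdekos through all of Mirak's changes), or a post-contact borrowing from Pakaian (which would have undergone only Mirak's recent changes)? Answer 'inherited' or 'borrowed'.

If inherited, *baomdekos would pass through all of Mirak's changes:
Mirak: *baomdekos
  baomdekos → baomdikos   [vowel merger]
  baomdikos (rule 2 does not apply)
  baomdikos → baomtikos   [unconditioned shift]
  baomtikos (rule 4 does not apply)
  baomtikos (rule 5 does not apply)
  giving Mirak baomtikos.
If borrowed from Pakaian 'baomdegos' after the early changes, it would undergo only the recent ones:
  rule 4 (palatalisation): no change (baomdegos)
  rule 5 (degemination): no change (baomdegos)
  ⇒ as a loan: baomdegos
Mirak 'baomtikos' matches the inherited outcome exactly, so it is an inherited cognate, not a loan.

inherited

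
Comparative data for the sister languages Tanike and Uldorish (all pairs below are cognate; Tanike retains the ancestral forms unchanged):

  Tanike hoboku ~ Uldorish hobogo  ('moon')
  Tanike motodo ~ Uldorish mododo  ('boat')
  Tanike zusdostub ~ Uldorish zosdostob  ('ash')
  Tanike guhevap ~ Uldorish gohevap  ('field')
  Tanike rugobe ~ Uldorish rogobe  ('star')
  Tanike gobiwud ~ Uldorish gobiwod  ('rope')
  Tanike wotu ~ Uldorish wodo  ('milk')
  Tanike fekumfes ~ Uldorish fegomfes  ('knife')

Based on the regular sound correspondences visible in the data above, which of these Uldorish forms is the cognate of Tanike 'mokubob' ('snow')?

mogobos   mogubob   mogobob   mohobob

mogobob

hoboku ~ hobogo, fekumfes ~ fegomfes — Tanike k corresponds to Uldorish g between vowels (before a back vowel).
zusdostub ~ zosdostob — Tanike u corresponds to Uldorish o after a consonant, before a labial obstruent.
Applying these to Tanike 'mokubob':
  mokubob → mogubob   (k→g between vowels (before a back vowel))
  mogubob → mogobob   (u→o after a consonant, before a labial obstruent)
So the Uldorish cognate is 'mogobob'.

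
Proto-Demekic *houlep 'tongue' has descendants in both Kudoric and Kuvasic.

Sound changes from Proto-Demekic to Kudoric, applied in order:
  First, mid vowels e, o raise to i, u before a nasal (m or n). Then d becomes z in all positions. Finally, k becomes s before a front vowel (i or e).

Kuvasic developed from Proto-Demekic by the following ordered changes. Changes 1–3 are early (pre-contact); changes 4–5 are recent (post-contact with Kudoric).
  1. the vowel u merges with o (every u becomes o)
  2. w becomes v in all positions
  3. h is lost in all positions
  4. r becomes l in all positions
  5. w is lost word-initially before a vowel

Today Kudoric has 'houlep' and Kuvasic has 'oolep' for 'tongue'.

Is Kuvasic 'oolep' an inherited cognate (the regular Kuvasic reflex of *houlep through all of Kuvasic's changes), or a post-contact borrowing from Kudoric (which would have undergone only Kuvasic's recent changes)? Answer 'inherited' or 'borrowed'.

If inherited, *houlep would pass through all of Kuvasic's changes:
Kuvasic: *houlep > hoolep > oolep  (by vowel merger, h-loss)
If borrowed from Kudoric 'houlep' after the early changes, it would undergo only the recent ones:
  rule 4 (unconditioned shift): no change (houlep)
  rule 5 (glide loss): no change (houlep)
  ⇒ as a loan: houlep
Kuvasic 'oolep' matches the inherited outcome exactly, so it is an inherited cognate, not a loan.

inherited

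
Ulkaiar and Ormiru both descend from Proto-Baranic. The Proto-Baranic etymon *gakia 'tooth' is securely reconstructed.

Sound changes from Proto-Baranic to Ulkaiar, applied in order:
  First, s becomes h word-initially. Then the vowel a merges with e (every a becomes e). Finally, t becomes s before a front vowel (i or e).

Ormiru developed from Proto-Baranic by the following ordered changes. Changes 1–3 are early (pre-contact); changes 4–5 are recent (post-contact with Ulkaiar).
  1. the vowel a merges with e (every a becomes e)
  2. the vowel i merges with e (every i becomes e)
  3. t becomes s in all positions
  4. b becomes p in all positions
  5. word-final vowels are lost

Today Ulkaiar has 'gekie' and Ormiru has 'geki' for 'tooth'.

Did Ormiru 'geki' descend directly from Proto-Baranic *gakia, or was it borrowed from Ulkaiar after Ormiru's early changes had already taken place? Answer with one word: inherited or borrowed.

borrowed

If inherited, *gakia would pass through all of Ormiru's changes:
Ormiru: start from *gakia.
  rule 1 (vowel merger): gakia → gekie
  rule 2 (vowel merger): gekie → gekee
  rule 3: no change — gekee
  rule 4: no change — gekee
  rule 5 (apocope): gekee → geke
  ⇒ Ormiru geke
If borrowed from Ulkaiar 'gekie' after the early changes, it would undergo only the recent ones:
  rule 4 (unconditioned shift): no change (gekie)
  rule 5 (apocope): gekie → geki
  ⇒ as a loan: geki
Ormiru 'geki' matches the loan outcome 'geki', not the inherited 'geke' — it skipped the early Ormiru changes, so it was borrowed from Ulkaiar.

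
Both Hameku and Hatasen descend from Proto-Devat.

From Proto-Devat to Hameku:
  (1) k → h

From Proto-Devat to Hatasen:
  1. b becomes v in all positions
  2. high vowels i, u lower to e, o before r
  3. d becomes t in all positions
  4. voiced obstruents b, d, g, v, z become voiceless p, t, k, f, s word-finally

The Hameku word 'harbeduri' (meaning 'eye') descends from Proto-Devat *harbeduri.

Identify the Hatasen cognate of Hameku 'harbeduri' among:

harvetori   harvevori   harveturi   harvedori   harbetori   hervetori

Hatasen: start from *harbeduri.
  rule 1 (unconditioned shift): harbeduri → harveduri
  rule 2 (pre-rhotic lowering): harveduri → harvedori
  rule 3 (unconditioned shift): harvedori → harvetori
  rule 4: no change — harvetori
  ⇒ Hatasen harvetori
The other candidates each miss or misapply at least one Hatasen change.

harvetori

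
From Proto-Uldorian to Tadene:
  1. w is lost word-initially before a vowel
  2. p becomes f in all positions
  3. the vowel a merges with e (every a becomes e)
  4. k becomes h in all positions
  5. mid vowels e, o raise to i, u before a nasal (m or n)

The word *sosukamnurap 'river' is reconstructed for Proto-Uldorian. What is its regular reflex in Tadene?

sosuhimnuref

Tadene: *sosukamnurap
  sosukamnurap (rule 1 does not apply)
  sosukamnurap → sosukamnuraf   [unconditioned shift]
  sosukamnuraf → sosukemnuref   [vowel merger]
  sosukemnuref → sosuhemnuref   [unconditioned shift]
  sosuhemnuref → sosuhimnuref   [pre-nasal raising]
  giving Tadene sosuhimnuref.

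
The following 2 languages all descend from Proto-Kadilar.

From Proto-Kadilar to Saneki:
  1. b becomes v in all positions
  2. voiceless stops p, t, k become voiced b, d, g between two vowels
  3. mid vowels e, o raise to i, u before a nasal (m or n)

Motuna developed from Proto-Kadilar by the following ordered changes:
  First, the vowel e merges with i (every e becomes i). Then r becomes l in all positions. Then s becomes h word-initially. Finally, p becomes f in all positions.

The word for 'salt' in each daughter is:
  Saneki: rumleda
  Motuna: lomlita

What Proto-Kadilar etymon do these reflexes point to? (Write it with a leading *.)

Position 5: Saneki has e, Motuna has i. Saneki preserves e here (none of its changes turn any other segment into e), so the proto-segment is *e.
Position 1: Saneki has r, Motuna has l. Saneki preserves r here (none of its changes turn any other segment into r), so the proto-segment is *r.
Continuing position by position gives *romleta; check it forward:
Saneki: start from *romleta.
  rule 1: no change — romleta
  rule 2 (intervocalic voicing): romleta → romleda
  rule 3 (pre-nasal raising): romleda → rumleda
  ⇒ Saneki rumleda
Motuna: start from *romleta.
  rule 1 (vowel merger): romleta → romlita
  rule 2 (unconditioned shift): romlita → lomlita
  rule 3: no change — lomlita
  rule 4: no change — lomlita
  ⇒ Motuna lomlita
*romleta is the unique common source.

*romleta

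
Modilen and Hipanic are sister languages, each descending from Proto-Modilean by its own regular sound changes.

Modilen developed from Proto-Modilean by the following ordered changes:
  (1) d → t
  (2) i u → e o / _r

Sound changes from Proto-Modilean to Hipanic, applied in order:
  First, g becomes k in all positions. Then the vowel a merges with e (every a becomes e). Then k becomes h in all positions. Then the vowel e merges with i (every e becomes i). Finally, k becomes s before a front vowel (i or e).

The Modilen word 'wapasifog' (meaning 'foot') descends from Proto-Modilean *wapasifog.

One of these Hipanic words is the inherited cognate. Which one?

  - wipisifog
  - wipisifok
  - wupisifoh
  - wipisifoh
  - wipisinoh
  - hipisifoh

Hipanic: *wapasifog > wapasifok > wepesifok > wepesifoh > wipisifoh  (by unconditioned shift, vowel merger, unconditioned shift, vowel merger)
The other candidates each miss or misapply at least one Hipanic change.

wipisifoh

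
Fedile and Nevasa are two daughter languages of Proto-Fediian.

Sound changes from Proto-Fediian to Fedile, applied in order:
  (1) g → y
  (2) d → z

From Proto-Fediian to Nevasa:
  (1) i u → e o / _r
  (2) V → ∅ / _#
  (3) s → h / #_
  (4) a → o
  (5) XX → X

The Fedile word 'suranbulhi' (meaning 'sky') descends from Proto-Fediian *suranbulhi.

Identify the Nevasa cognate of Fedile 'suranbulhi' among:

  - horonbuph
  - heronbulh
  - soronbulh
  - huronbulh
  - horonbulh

horonbulh

Nevasa: *suranbulhi
  suranbulhi → soranbulhi   [pre-rhotic lowering]
  soranbulhi → soranbulh   [apocope]
  soranbulh → horanbulh   [debuccalisation]
  horanbulh → horonbulh   [vowel merger]
  horonbulh (rule 5 does not apply)
  giving Nevasa horonbulh.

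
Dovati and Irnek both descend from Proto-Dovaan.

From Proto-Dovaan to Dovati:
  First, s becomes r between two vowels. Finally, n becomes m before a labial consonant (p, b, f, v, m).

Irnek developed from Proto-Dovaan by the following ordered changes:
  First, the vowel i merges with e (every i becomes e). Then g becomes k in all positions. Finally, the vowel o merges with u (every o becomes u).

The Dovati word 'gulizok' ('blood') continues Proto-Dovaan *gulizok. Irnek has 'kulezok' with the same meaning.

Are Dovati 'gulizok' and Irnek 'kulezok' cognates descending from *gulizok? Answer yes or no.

Derive the expected Irnek reflex of *gulizok:
Irnek: *gulizok
  gulizok → gulezok   [vowel merger]
  gulezok → kulezok   [unconditioned shift]
  kulezok → kulezuk   [vowel merger]
  giving Irnek kulezuk.
The regular Irnek reflex would be 'kulezuk', but the attested form is 'kulezok'. The correspondence is irregular, so they are not cognates (the Irnek form has a different source).

no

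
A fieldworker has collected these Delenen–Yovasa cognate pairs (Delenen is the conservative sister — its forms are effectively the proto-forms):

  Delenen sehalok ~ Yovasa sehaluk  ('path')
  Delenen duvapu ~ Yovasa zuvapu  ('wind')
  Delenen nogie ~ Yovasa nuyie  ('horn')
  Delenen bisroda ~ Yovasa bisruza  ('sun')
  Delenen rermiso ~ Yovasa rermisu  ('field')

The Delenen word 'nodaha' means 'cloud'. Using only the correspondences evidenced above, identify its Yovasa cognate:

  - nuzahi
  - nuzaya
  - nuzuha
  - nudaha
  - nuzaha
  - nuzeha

sehalok ~ sehaluk, nogie ~ nuyie — Delenen o corresponds to Yovasa u after a consonant, before a consonant other than r, m, n, p, b, f, v.
bisroda ~ bisruza — Delenen d corresponds to Yovasa z between vowels (before a back vowel).
Applying these to Delenen 'nodaha':
  nodaha → nudaha   (o→u after a consonant, before a consonant other than r, m, n, p, b, f, v)
  nudaha → nuzaha   (d→z between vowels (before a back vowel))
So the Yovasa cognate is 'nuzaha'.

nuzaha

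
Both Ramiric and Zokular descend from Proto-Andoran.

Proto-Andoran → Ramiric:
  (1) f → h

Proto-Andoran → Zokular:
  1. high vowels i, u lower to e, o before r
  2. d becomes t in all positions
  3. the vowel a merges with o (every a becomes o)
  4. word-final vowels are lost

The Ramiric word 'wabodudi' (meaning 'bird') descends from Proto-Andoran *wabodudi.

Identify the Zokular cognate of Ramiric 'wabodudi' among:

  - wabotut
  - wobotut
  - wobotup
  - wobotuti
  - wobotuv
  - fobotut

wobotut

Zokular: *wabodudi > wabotuti > wobotuti > wobotut  (by unconditioned shift, vowel merger, apocope)
Only 'wobotut' matches the regular Zokular development of *wabodudi.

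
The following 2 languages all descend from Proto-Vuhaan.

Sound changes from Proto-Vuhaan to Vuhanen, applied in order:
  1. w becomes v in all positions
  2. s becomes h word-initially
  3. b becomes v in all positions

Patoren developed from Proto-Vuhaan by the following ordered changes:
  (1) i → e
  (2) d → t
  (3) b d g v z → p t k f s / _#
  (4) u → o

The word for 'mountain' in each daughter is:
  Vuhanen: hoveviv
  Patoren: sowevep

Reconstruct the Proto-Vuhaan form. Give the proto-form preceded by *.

*sowevib

Position 3: Vuhanen has v, Patoren has w. Patoren preserves w here (none of its changes turn any other segment into w), so the proto-segment is *w.
Position 1: Vuhanen has h, Patoren has s. Taking the neighbouring segments as reconstructed: Vuhanen h could go back to *s or *h; Patoren s can only go back to *s — the one source consistent with every daughter is *s.
Continuing position by position gives *sowevib; check it forward:
Vuhanen: start from *sowevib.
  rule 1 (unconditioned shift): sowevib → sovevib
  rule 2 (debuccalisation): sovevib → hovevib
  rule 3 (unconditioned shift): hovevib → hoveviv
  ⇒ Vuhanen hoveviv
Patoren: start from *sowevib.
  rule 1 (vowel merger): sowevib → soweveb
  rule 2: no change — soweveb
  rule 3 (final devoicing): soweveb → sowevep
  rule 4: no change — sowevep
  ⇒ Patoren sowevep
No other proto-form is consistent with every reflex, so the reconstruction is *sowevib.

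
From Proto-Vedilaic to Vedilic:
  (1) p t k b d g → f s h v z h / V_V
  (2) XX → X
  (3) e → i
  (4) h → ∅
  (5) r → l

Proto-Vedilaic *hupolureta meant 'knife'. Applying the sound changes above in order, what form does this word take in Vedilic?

ufolulisa

Vedilic: *hupolureta
  hupolureta → hufoluresa   [intervocalic lenition]
  hufoluresa (rule 2 does not apply)
  hufoluresa → hufolurisa   [vowel merger]
  hufolurisa → ufolurisa   [h-loss]
  ufolurisa → ufolulisa   [unconditioned shift]
  giving Vedilic ufolulisa.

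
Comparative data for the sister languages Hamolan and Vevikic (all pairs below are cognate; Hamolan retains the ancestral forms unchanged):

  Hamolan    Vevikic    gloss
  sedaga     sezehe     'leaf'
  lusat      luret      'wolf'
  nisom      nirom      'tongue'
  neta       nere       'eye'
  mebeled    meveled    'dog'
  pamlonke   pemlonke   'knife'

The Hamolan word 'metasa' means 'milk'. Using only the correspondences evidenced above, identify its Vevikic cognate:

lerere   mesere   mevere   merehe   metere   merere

neta ~ nere — Hamolan t corresponds to Vevikic r between vowels (before a back vowel).
sedaga ~ sezehe, lusat ~ luret — Hamolan a corresponds to Vevikic e after a consonant, before a consonant other than r, m, n, p, b, f, v.
lusat ~ luret — Hamolan s corresponds to Vevikic r between vowels (before a back vowel).
sedaga ~ sezehe, neta ~ nere — Hamolan a corresponds to Vevikic e word-finally.
Applying these to Hamolan 'metasa':
  metasa → merasa   (t→r between vowels (before a back vowel))
  merasa → meresa   (a→e after a consonant, before a consonant other than r, m, n, p, b, f, v)
  meresa → merera   (s→r between vowels (before a back vowel))
  merera → merere   (a→e word-finally)
So the Vevikic cognate is 'merere'.

merere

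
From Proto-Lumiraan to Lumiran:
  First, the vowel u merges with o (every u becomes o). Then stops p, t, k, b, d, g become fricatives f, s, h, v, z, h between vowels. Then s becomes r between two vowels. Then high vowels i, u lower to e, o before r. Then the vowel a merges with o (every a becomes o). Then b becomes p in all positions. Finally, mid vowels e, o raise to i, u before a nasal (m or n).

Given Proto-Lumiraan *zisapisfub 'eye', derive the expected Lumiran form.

zerofisfop

Lumiran: *zisapisfub > zisapisfob > zisafisfob > zirafisfob > zerafisfob > zerofisfob > zerofisfop  (by vowel merger, intervocalic lenition, rhotacism, pre-rhotic lowering, vowel merger, unconditioned shift)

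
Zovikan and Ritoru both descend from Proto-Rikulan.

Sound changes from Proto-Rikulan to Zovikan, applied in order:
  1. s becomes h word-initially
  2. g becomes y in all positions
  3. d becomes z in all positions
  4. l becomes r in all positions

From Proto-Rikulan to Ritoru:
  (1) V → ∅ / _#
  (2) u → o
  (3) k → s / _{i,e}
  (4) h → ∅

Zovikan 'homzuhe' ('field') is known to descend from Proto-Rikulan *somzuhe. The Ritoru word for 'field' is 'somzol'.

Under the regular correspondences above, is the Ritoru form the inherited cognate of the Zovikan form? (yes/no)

Derive the expected Ritoru reflex of *somzuhe:
Ritoru: *somzuhe
  somzuhe → somzuh   [apocope]
  somzuh → somzoh   [vowel merger]
  somzoh (rule 3 does not apply)
  somzoh → somzo   [h-loss]
  giving Ritoru somzo.
The regular Ritoru reflex would be 'somzo', but the attested form is 'somzol'. The correspondence is irregular, so they are not cognates (the Ritoru form has a different source).

no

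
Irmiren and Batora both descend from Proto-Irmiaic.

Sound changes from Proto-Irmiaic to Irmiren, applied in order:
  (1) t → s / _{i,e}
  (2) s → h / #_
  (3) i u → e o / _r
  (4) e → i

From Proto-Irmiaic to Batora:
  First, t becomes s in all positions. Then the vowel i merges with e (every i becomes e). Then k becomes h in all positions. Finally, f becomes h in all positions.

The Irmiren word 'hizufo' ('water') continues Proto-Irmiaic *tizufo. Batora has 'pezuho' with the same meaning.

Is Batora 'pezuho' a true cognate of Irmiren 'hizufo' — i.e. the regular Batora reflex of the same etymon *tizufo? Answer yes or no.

no

Derive the expected Batora reflex of *tizufo:
Batora: *tizufo > sizufo > sezufo > sezuho  (by unconditioned shift, vowel merger, unconditioned shift)
The regular Batora reflex would be 'sezuho', but the attested form is 'pezuho'. The correspondence is irregular, so they are not cognates (the Batora form has a different source).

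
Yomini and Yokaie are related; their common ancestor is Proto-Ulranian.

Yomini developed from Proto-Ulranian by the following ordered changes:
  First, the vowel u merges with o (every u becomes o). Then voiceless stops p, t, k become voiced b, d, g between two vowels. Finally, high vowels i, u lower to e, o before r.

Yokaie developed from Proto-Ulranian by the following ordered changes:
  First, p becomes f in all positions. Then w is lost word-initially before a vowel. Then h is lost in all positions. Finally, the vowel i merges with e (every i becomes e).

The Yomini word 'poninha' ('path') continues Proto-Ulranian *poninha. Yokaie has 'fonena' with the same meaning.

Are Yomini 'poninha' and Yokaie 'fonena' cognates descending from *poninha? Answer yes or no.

Derive the expected Yokaie reflex of *poninha:
Yokaie: *poninha > foninha > fonina > fonena  (by unconditioned shift, h-loss, vowel merger)
Yokaie 'fonena' matches the regular reflex exactly, so the pair is cognate.

yes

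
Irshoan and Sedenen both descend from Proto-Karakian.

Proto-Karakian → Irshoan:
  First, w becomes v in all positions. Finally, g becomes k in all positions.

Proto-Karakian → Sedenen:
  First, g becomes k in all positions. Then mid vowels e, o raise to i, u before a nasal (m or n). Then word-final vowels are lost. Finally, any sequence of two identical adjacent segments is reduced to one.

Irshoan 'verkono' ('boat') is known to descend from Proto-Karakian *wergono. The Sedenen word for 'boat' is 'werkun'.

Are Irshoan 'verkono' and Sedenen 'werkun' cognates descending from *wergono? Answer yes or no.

Derive the expected Sedenen reflex of *wergono:
Sedenen: *wergono > werkono > werkuno > werkun  (by unconditioned shift, pre-nasal raising, apocope)
Sedenen 'werkun' matches the regular reflex exactly, so the pair is cognate.

yes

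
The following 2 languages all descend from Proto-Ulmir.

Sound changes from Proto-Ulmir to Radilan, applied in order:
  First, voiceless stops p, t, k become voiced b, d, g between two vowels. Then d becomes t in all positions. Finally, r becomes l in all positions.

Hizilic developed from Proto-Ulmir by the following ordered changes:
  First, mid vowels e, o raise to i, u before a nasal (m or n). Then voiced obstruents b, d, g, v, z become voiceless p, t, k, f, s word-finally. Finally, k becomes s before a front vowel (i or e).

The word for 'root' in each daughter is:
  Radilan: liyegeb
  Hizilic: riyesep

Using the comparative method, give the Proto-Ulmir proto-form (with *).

*riyekeb

Position 7: Radilan has b, Hizilic has p. Taking the neighbouring segments as reconstructed: Radilan b can only go back to *b; Hizilic p could go back to *p or *b — the one source consistent with every daughter is *b.
Position 1: Radilan has l, Hizilic has r. Hizilic preserves r here (none of its changes turn any other segment into r), so the proto-segment is *r.
Position 5: Radilan has g, Hizilic has s. Taking the neighbouring segments as reconstructed: Radilan g could go back to *k or *g; Hizilic s could go back to *k or *s — the one source consistent with every daughter is *k.
This points to *riyekeb. Verify forward in each daughter:
Radilan: start from *riyekeb.
  rule 1 (intervocalic voicing): riyekeb → riyegeb
  rule 2: no change — riyegeb
  rule 3 (unconditioned shift): riyegeb → liyegeb
  ⇒ Radilan liyegeb
Hizilic: *riyekeb > riyekep > riyesep  (by final devoicing, palatalisation)
No other proto-form is consistent with every reflex, so the reconstruction is *riyekeb.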